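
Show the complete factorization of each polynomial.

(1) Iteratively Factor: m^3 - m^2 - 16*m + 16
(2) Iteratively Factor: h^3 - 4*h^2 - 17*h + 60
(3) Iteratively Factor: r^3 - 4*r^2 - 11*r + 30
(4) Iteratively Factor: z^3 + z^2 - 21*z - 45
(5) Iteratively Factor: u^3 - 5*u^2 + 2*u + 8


(1) = (m + 4)*(m^2 - 5*m + 4) = (m - 1)*(m + 4)*(m - 4)
(2) = (h - 3)*(h^2 - h - 20) = (h - 3)*(h + 4)*(h - 5)
(3) = (r - 5)*(r^2 + r - 6) = (r - 5)*(r - 2)*(r + 3)
(4) = (z - 5)*(z^2 + 6*z + 9) = (z - 5)*(z + 3)*(z + 3)
(5) = (u + 1)*(u^2 - 6*u + 8) = (u - 4)*(u + 1)*(u - 2)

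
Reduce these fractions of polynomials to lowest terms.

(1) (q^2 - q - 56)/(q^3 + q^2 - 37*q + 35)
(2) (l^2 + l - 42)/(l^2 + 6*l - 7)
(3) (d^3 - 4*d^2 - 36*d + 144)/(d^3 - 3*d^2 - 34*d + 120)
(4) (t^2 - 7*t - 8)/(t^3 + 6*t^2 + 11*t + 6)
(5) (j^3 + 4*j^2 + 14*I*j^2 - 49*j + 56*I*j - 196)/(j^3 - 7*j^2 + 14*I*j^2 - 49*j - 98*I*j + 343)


(1) = (q - 8)/(q^2 - 6*q + 5)
(2) = (l - 6)/(l - 1)
(3) = (d - 6)/(d - 5)
(4) = (t - 8)/(t^2 + 5*t + 6)
(5) = (j + 4)/(j - 7)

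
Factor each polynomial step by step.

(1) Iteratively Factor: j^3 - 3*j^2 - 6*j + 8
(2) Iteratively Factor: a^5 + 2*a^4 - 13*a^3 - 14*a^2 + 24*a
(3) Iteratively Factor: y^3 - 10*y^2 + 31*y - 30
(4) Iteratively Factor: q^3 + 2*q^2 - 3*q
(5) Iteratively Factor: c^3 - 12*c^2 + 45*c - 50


(1) = (j - 4)*(j^2 + j - 2) = (j - 4)*(j - 1)*(j + 2)
(2) = (a)*(a^4 + 2*a^3 - 13*a^2 - 14*a + 24) = a*(a - 3)*(a^3 + 5*a^2 + 2*a - 8) = a*(a - 3)*(a - 1)*(a^2 + 6*a + 8) = a*(a - 3)*(a - 1)*(a + 4)*(a + 2)
(3) = (y - 5)*(y^2 - 5*y + 6) = (y - 5)*(y - 3)*(y - 2)
(4) = (q + 3)*(q^2 - q) = (q - 1)*(q + 3)*(q)
(5) = (c - 5)*(c^2 - 7*c + 10) = (c - 5)^2*(c - 2)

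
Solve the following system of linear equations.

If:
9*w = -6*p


Then:
p = -3*w/2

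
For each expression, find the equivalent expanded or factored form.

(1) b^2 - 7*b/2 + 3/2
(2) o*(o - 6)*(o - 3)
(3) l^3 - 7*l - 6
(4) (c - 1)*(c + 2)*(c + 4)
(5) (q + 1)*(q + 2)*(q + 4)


(1) = (b - 3)*(b - 1/2)
(2) = o^3 - 9*o^2 + 18*o
(3) = (l - 3)*(l + 1)*(l + 2)
(4) = c^3 + 5*c^2 + 2*c - 8
(5) = q^3 + 7*q^2 + 14*q + 8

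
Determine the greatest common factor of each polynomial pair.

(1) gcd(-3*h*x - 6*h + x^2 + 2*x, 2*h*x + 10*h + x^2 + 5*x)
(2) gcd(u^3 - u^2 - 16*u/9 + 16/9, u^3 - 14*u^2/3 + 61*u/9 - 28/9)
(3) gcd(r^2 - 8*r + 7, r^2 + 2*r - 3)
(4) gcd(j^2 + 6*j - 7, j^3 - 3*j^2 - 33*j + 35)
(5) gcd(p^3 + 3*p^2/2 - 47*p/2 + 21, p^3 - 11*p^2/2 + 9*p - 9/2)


(1) = 1
(2) = gcd((u - 4/3)*(u - 1)*(u + 4/3), (u - 7/3)*(u - 4/3)*(u - 1)) = u^2 - 7*u/3 + 4/3
(3) = r - 1
(4) = j - 1
(5) = p - 1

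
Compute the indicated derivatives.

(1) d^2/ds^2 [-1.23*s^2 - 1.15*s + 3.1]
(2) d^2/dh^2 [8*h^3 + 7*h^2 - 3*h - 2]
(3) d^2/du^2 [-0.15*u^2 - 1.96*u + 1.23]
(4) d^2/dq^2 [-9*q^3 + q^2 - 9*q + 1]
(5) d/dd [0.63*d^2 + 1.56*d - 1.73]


(1) = -2.46000000000000
(2) = 48*h + 14
(3) = -0.300000000000000
(4) = 2 - 54*q
(5) = 1.26*d + 1.56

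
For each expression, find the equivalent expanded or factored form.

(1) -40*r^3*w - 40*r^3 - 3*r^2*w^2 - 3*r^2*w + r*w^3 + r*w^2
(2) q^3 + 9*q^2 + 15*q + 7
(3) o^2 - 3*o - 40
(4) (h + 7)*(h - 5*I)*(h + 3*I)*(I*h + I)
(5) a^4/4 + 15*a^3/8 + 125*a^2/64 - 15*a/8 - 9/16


(1) = (-8*r + w)*(5*r + w)*(r*w + r)
(2) = (q + 1)^2*(q + 7)
(3) = (o - 8)*(o + 5)
(4) = I*h^4 + 2*h^3 + 8*I*h^3 + 16*h^2 + 22*I*h^2 + 14*h + 120*I*h + 105*I
(5) = (a/4 + 1/2)*(a - 3/4)*(a + 1/4)*(a + 6)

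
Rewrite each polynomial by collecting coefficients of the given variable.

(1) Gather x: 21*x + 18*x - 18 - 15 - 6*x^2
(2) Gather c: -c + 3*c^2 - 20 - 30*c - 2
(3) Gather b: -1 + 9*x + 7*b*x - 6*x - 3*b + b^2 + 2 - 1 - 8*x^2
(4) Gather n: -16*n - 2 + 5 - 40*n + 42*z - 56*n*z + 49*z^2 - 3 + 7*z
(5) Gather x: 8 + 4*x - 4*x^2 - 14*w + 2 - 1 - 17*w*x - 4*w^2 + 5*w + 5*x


(1) = -6*x^2 + 39*x - 33
(2) = 3*c^2 - 31*c - 22
(3) = b^2 + b*(7*x - 3) - 8*x^2 + 3*x
(4) = n*(-56*z - 56) + 49*z^2 + 49*z
(5) = -4*w^2 - 9*w - 4*x^2 + x*(9 - 17*w) + 9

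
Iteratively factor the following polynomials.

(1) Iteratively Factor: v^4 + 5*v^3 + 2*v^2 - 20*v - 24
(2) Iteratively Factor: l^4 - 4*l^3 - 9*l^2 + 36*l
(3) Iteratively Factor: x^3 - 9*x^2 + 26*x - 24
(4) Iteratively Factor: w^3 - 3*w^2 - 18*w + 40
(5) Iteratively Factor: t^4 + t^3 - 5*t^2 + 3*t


(1) = (v - 2)*(v^3 + 7*v^2 + 16*v + 12) = (v - 2)*(v + 2)*(v^2 + 5*v + 6) = (v - 2)*(v + 2)^2*(v + 3)
(2) = (l - 4)*(l^3 - 9*l) = l*(l - 4)*(l^2 - 9) = l*(l - 4)*(l + 3)*(l - 3)
(3) = (x - 3)*(x^2 - 6*x + 8) = (x - 4)*(x - 3)*(x - 2)
(4) = (w + 4)*(w^2 - 7*w + 10) = (w - 2)*(w + 4)*(w - 5)
(5) = (t + 3)*(t^3 - 2*t^2 + t) = t*(t + 3)*(t^2 - 2*t + 1) = t*(t - 1)*(t + 3)*(t - 1)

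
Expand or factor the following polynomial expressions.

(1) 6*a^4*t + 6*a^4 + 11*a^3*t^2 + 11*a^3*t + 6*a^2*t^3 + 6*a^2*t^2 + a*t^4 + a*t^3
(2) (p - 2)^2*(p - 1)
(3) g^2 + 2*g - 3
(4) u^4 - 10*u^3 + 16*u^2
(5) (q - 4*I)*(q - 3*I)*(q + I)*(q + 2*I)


(1) = (a + t)*(2*a + t)*(3*a + t)*(a*t + a)
(2) = p^3 - 5*p^2 + 8*p - 4
(3) = (g - 1)*(g + 3)
(4) = u^2*(u - 8)*(u - 2)
(5) = q^4 - 4*I*q^3 + 7*q^2 - 22*I*q + 24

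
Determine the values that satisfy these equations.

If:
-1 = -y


Then:
y = 1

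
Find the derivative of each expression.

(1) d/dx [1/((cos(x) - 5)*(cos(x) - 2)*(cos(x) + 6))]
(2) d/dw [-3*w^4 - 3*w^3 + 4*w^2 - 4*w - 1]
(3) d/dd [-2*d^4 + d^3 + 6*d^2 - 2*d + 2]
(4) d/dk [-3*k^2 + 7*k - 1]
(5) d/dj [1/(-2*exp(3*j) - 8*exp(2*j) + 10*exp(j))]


(1) = (3*cos(x)^2 - 2*cos(x) - 32)*sin(x)/((cos(x) - 5)^2*(cos(x) - 2)^2*(cos(x) + 6)^2)
(2) = -12*w^3 - 9*w^2 + 8*w - 4
(3) = -8*d^3 + 3*d^2 + 12*d - 2
(4) = 7 - 6*k
(5) = (3*exp(2*j) + 8*exp(j) - 5)*exp(-j)/(2*(exp(2*j) + 4*exp(j) - 5)^2)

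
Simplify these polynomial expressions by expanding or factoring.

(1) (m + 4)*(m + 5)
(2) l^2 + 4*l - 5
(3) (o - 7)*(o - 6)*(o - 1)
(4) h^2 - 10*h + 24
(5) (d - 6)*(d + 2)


(1) = m^2 + 9*m + 20
(2) = (l - 1)*(l + 5)
(3) = o^3 - 14*o^2 + 55*o - 42
(4) = (h - 6)*(h - 4)
(5) = d^2 - 4*d - 12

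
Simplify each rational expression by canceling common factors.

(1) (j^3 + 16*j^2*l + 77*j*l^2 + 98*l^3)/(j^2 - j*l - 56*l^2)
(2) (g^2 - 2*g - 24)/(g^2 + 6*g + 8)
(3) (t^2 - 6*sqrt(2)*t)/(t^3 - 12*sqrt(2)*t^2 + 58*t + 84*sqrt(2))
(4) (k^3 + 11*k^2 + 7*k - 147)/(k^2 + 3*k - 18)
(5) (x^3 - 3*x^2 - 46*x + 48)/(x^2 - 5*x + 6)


(1) = (j^2 + 9*j*l + 14*l^2)/(j - 8*l)
(2) = (g - 6)/(g + 2)
(3) = t/(t^2 - 6*sqrt(2)*t - 14)
(4) = (k^2 + 14*k + 49)/(k + 6)
(5) = (x^3 - 3*x^2 - 46*x + 48)/(x^2 - 5*x + 6)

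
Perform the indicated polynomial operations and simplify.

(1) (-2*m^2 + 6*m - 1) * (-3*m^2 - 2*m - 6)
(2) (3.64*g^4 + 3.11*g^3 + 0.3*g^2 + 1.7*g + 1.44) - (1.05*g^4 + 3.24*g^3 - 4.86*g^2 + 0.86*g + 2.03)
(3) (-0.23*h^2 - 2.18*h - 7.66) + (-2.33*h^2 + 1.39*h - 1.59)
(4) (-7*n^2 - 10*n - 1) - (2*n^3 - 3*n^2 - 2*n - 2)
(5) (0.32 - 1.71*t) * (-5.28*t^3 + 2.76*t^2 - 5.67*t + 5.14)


(1) = 6*m^4 - 14*m^3 + 3*m^2 - 34*m + 6
(2) = 2.59*g^4 - 0.13*g^3 + 5.16*g^2 + 0.84*g - 0.59
(3) = -2.56*h^2 - 0.79*h - 9.25
(4) = -2*n^3 - 4*n^2 - 8*n + 1
(5) = 9.0288*t^4 - 6.4092*t^3 + 10.5789*t^2 - 10.6038*t + 1.6448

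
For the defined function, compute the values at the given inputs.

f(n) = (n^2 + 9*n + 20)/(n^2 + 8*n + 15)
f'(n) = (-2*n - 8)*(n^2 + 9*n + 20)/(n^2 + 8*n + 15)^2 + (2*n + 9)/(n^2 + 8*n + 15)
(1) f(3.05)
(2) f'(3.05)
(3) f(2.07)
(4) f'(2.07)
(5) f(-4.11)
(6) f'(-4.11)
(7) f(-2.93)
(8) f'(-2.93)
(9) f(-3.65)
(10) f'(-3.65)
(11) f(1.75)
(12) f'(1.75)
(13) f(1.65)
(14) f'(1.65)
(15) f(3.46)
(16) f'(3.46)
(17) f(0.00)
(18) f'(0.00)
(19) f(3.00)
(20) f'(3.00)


(1) = 1.17
(2) = -0.03
(3) = 1.20
(4) = -0.04
(5) = 0.10
(6) = -0.81
(7) = 15.29
(8) = -204.08
(9) = -0.54
(10) = -2.37
(11) = 1.21
(12) = -0.04
(13) = 1.22
(14) = -0.05
(15) = 1.15
(16) = -0.02
(17) = 1.33
(18) = -0.11
(19) = 1.17
(20) = -0.03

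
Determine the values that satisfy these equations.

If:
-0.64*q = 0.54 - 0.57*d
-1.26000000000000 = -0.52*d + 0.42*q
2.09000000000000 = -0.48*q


Then:
No Solution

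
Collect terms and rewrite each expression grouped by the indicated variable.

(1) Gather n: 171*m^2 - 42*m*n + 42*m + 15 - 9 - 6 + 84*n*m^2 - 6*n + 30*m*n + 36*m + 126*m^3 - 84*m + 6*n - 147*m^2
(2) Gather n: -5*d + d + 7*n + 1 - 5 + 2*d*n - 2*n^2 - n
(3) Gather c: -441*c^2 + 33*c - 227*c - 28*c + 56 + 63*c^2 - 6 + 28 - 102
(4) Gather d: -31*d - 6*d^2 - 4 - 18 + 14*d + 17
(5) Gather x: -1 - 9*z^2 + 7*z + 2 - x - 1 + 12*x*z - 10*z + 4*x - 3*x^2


(1) = 126*m^3 + 24*m^2 - 6*m + n*(84*m^2 - 12*m)
(2) = -4*d - 2*n^2 + n*(2*d + 6) - 4
(3) = -378*c^2 - 222*c - 24
(4) = -6*d^2 - 17*d - 5
(5) = -3*x^2 + x*(12*z + 3) - 9*z^2 - 3*z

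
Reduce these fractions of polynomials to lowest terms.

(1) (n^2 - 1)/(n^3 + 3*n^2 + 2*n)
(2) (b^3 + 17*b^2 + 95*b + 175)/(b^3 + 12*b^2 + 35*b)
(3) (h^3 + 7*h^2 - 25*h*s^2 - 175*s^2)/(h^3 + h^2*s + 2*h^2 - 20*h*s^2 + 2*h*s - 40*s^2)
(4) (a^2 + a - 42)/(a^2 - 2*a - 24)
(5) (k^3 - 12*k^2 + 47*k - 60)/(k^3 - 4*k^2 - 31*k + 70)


(1) = (n - 1)/(n^2 + 2*n)
(2) = (b + 5)/b
(3) = (-h^2 + 5*h*s - 7*h + 35*s)/(-h^2 + 4*h*s - 2*h + 8*s)
(4) = (a + 7)/(a + 4)
(5) = (k^3 - 12*k^2 + 47*k - 60)/(k^3 - 4*k^2 - 31*k + 70)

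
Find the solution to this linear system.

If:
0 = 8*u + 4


Then:
u = -1/2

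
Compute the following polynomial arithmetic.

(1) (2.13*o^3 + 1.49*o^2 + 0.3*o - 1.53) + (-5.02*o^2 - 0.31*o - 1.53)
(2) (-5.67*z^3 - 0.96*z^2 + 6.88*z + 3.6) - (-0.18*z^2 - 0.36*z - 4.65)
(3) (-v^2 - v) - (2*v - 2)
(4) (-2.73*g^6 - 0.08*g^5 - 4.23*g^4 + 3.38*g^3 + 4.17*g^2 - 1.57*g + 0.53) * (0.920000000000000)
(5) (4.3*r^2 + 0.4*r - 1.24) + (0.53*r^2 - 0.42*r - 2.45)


(1) = 2.13*o^3 - 3.53*o^2 - 0.01*o - 3.06
(2) = -5.67*z^3 - 0.78*z^2 + 7.24*z + 8.25
(3) = -v^2 - 3*v + 2
(4) = -2.5116*g^6 - 0.0736*g^5 - 3.8916*g^4 + 3.1096*g^3 + 3.8364*g^2 - 1.4444*g + 0.4876
(5) = 4.83*r^2 - 0.02*r - 3.69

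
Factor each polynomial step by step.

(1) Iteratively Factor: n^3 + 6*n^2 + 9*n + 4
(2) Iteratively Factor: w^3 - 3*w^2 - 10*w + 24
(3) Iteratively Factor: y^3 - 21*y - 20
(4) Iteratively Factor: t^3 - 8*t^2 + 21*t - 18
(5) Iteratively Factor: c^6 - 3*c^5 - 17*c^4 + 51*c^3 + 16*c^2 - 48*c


(1) = (n + 4)*(n^2 + 2*n + 1) = (n + 1)*(n + 4)*(n + 1)
(2) = (w - 4)*(w^2 + w - 6) = (w - 4)*(w + 3)*(w - 2)
(3) = (y + 4)*(y^2 - 4*y - 5) = (y - 5)*(y + 4)*(y + 1)
(4) = (t - 2)*(t^2 - 6*t + 9) = (t - 3)*(t - 2)*(t - 3)
(5) = (c + 4)*(c^5 - 7*c^4 + 11*c^3 + 7*c^2 - 12*c) = (c - 3)*(c + 4)*(c^4 - 4*c^3 - c^2 + 4*c) = c*(c - 3)*(c + 4)*(c^3 - 4*c^2 - c + 4) = c*(c - 4)*(c - 3)*(c + 4)*(c^2 - 1) = c*(c - 4)*(c - 3)*(c - 1)*(c + 4)*(c + 1)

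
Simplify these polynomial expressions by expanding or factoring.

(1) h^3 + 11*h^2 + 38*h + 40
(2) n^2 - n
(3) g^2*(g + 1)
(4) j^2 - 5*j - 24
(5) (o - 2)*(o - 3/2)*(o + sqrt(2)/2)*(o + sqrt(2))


(1) = (h + 2)*(h + 4)*(h + 5)
(2) = n*(n - 1)
(3) = g^3 + g^2
(4) = (j - 8)*(j + 3)
(5) = o^4 - 7*o^3/2 + 3*sqrt(2)*o^3/2 - 21*sqrt(2)*o^2/4 + 4*o^2 - 7*o/2 + 9*sqrt(2)*o/2 + 3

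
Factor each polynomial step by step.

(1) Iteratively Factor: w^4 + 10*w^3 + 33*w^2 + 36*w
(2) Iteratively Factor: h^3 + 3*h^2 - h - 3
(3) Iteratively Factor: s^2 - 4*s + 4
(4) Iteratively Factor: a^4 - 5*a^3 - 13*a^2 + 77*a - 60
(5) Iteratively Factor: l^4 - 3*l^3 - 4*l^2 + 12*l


(1) = (w + 3)*(w^3 + 7*w^2 + 12*w) = w*(w + 3)*(w^2 + 7*w + 12) = w*(w + 3)^2*(w + 4)
(2) = (h + 1)*(h^2 + 2*h - 3) = (h - 1)*(h + 1)*(h + 3)
(3) = (s - 2)*(s - 2)
(4) = (a - 1)*(a^3 - 4*a^2 - 17*a + 60) = (a - 3)*(a - 1)*(a^2 - a - 20) = (a - 5)*(a - 3)*(a - 1)*(a + 4)
(5) = (l)*(l^3 - 3*l^2 - 4*l + 12) = l*(l - 3)*(l^2 - 4) = l*(l - 3)*(l - 2)*(l + 2)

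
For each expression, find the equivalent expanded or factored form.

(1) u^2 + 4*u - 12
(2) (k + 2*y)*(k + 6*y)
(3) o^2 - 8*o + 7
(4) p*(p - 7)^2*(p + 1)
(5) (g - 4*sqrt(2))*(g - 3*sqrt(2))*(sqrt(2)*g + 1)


(1) = (u - 2)*(u + 6)
(2) = k^2 + 8*k*y + 12*y^2
(3) = (o - 7)*(o - 1)
(4) = p^4 - 13*p^3 + 35*p^2 + 49*p
(5) = sqrt(2)*g^3 - 13*g^2 + 17*sqrt(2)*g + 24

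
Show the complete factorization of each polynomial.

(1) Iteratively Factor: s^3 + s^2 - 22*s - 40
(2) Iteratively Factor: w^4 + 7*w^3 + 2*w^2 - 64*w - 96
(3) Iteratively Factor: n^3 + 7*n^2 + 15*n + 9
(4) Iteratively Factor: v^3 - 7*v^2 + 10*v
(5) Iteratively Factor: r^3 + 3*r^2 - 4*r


(1) = (s - 5)*(s^2 + 6*s + 8) = (s - 5)*(s + 4)*(s + 2)
(2) = (w - 3)*(w^3 + 10*w^2 + 32*w + 32) = (w - 3)*(w + 2)*(w^2 + 8*w + 16) = (w - 3)*(w + 2)*(w + 4)*(w + 4)
(3) = (n + 3)*(n^2 + 4*n + 3) = (n + 3)^2*(n + 1)
(4) = (v - 2)*(v^2 - 5*v) = (v - 5)*(v - 2)*(v)
(5) = (r)*(r^2 + 3*r - 4) = r*(r + 4)*(r - 1)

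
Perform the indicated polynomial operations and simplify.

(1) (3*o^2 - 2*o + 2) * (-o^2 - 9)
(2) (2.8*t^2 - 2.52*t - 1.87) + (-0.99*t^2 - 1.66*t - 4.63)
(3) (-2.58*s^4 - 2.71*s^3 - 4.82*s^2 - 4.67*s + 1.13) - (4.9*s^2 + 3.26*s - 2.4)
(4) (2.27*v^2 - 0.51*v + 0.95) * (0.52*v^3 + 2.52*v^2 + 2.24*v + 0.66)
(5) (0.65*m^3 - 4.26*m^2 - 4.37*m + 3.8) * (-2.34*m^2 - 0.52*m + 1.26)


(1) = -3*o^4 + 2*o^3 - 29*o^2 + 18*o - 18
(2) = 1.81*t^2 - 4.18*t - 6.5
(3) = -2.58*s^4 - 2.71*s^3 - 9.72*s^2 - 7.93*s + 3.53
(4) = 1.1804*v^5 + 5.4552*v^4 + 4.2936*v^3 + 2.7498*v^2 + 1.7914*v + 0.627
(5) = -1.521*m^5 + 9.6304*m^4 + 13.26*m^3 - 11.9872*m^2 - 7.4822*m + 4.788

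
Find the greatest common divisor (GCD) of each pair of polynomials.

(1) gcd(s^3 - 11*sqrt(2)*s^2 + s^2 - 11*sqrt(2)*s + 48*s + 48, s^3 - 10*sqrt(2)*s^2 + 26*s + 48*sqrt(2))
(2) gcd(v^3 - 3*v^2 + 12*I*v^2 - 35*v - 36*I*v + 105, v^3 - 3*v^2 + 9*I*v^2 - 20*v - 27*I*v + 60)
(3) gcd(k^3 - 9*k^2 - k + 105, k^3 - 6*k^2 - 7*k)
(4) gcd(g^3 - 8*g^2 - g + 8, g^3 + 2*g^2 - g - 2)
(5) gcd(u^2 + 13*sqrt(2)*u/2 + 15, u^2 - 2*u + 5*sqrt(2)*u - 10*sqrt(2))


(1) = gcd((s + 1)*(s - 8*sqrt(2))*(s - 3*sqrt(2)), (s - 8*sqrt(2))*(s - 3*sqrt(2))*(s + sqrt(2))) = s^2 - 11*sqrt(2)*s + 48
(2) = v^2 + v*(-3 + 5*I) - 15*I
(3) = gcd((k - 7)*(k - 5)*(k + 3), k*(k - 7)*(k + 1)) = k - 7
(4) = g^2 - 1
(5) = gcd((u + 3*sqrt(2)/2)*(u + 5*sqrt(2)), (u - 2)*(u + 5*sqrt(2))) = u + 5*sqrt(2)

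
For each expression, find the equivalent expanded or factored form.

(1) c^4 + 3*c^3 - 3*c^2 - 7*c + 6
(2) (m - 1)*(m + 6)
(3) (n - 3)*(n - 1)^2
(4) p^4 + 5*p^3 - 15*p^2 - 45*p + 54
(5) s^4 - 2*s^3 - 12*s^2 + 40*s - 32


(1) = (c - 1)^2*(c + 2)*(c + 3)
(2) = m^2 + 5*m - 6
(3) = n^3 - 5*n^2 + 7*n - 3
(4) = (p - 3)*(p - 1)*(p + 3)*(p + 6)
(5) = (s - 2)^3*(s + 4)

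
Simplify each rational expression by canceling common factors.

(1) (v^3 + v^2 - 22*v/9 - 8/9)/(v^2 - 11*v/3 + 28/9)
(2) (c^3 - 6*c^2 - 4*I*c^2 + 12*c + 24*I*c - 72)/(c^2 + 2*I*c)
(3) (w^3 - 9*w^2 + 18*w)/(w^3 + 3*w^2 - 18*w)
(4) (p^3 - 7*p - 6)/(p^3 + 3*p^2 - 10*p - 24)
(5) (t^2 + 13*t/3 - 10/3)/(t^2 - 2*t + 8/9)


(1) = (3*v^2 + 7*v + 2)/(3*v - 7)
(2) = (c^2 + c*(-6 - 6*I) + 36*I)/c
(3) = (w - 6)/(w + 6)
(4) = (p + 1)/(p + 4)
(5) = (3*t + 15)/(3*t - 4)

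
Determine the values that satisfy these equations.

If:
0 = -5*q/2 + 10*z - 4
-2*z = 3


Then:
q = -38/5
z = -3/2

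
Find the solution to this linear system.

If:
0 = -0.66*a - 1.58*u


Then:
a = -2.39393939393939*u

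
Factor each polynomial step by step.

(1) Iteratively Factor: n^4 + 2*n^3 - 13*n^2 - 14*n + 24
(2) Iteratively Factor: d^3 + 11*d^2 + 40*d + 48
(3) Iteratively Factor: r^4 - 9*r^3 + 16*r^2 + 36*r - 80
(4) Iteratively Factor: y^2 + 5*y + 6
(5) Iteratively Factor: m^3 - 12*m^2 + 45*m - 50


(1) = (n - 3)*(n^3 + 5*n^2 + 2*n - 8) = (n - 3)*(n + 4)*(n^2 + n - 2) = (n - 3)*(n + 2)*(n + 4)*(n - 1)
(2) = (d + 3)*(d^2 + 8*d + 16) = (d + 3)*(d + 4)*(d + 4)
(3) = (r - 5)*(r^3 - 4*r^2 - 4*r + 16) = (r - 5)*(r - 4)*(r^2 - 4) = (r - 5)*(r - 4)*(r - 2)*(r + 2)
(4) = (y + 3)*(y + 2)
(5) = (m - 2)*(m^2 - 10*m + 25) = (m - 5)*(m - 2)*(m - 5)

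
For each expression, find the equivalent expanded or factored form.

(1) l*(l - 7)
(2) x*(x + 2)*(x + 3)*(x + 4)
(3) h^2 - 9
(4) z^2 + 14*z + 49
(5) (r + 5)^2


(1) = l^2 - 7*l
(2) = x^4 + 9*x^3 + 26*x^2 + 24*x
(3) = (h - 3)*(h + 3)
(4) = (z + 7)^2
(5) = r^2 + 10*r + 25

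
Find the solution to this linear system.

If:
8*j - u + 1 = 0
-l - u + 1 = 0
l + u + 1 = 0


Then:
No Solution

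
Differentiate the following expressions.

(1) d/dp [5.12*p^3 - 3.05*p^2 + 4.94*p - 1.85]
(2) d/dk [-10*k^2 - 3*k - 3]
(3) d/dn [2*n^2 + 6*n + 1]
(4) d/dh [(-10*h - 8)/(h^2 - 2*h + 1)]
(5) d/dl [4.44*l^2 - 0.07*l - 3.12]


(1) = 15.36*p^2 - 6.1*p + 4.94
(2) = -20*k - 3
(3) = 4*n + 6
(4) = 2*(5*h + 13)/(h^3 - 3*h^2 + 3*h - 1)
(5) = 8.88*l - 0.07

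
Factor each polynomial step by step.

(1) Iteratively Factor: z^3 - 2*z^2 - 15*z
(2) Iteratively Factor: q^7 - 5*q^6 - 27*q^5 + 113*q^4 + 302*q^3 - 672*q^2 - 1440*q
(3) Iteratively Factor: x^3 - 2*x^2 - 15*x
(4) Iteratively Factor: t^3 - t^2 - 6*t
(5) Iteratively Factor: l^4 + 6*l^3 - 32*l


(1) = (z + 3)*(z^2 - 5*z) = (z - 5)*(z + 3)*(z)
(2) = (q - 4)*(q^6 - q^5 - 31*q^4 - 11*q^3 + 258*q^2 + 360*q) = (q - 4)*(q + 3)*(q^5 - 4*q^4 - 19*q^3 + 46*q^2 + 120*q) = (q - 4)^2*(q + 3)*(q^4 - 19*q^2 - 30*q) = (q - 4)^2*(q + 2)*(q + 3)*(q^3 - 2*q^2 - 15*q) = (q - 5)*(q - 4)^2*(q + 2)*(q + 3)*(q^2 + 3*q) = (q - 5)*(q - 4)^2*(q + 2)*(q + 3)^2*(q)
(3) = (x - 5)*(x^2 + 3*x) = (x - 5)*(x + 3)*(x)
(4) = (t - 3)*(t^2 + 2*t) = t*(t - 3)*(t + 2)
(5) = (l)*(l^3 + 6*l^2 - 32) = l*(l + 4)*(l^2 + 2*l - 8) = l*(l - 2)*(l + 4)*(l + 4)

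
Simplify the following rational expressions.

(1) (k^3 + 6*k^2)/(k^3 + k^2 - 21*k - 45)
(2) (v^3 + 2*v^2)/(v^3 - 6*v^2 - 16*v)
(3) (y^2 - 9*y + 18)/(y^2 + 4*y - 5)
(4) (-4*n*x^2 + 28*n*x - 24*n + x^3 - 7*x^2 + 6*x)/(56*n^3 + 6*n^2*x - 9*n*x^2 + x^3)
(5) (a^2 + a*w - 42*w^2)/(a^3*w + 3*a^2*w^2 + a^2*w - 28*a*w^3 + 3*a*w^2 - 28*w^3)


(1) = (k^3 + 6*k^2)/(k^3 + k^2 - 21*k - 45)
(2) = v/(v - 8)
(3) = (y^2 - 9*y + 18)/(y^2 + 4*y - 5)
(4) = (x^2 - 7*x + 6)/(-14*n^2 - 5*n*x + x^2)
(5) = (-a + 6*w)/(-a^2*w + 4*a*w^2 - a*w + 4*w^2)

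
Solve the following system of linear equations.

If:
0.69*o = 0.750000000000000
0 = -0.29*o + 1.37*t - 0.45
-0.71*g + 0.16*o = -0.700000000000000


Then:
g = 1.23
o = 1.09
t = 0.56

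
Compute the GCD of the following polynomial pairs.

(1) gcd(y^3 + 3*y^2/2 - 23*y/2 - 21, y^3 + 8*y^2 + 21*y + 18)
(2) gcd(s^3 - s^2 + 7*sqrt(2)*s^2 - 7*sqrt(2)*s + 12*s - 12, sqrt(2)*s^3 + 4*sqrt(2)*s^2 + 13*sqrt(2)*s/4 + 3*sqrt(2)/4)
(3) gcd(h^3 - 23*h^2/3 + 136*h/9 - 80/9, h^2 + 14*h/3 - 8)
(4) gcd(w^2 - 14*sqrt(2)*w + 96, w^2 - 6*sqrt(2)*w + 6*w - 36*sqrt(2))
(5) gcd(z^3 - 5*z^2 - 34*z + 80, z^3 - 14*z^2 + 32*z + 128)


(1) = y^2 + 5*y + 6
(2) = 1
(3) = gcd((h - 5)*(h - 4/3)^2, (h - 4/3)*(h + 6)) = h - 4/3
(4) = w - 6*sqrt(2)
(5) = gcd((z - 8)*(z - 2)*(z + 5), (z - 8)^2*(z + 2)) = z - 8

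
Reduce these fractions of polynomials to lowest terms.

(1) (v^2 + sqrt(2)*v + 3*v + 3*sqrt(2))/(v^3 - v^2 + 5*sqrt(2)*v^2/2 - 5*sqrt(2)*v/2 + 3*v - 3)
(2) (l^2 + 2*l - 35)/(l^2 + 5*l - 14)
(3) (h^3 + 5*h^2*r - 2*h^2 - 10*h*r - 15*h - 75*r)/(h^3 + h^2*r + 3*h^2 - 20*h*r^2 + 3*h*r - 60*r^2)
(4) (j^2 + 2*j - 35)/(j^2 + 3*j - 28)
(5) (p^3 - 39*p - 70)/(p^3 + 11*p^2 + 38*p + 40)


(1) = (2*v + 6)/(2*v^2 + v*(-2 + 3*sqrt(2)) - 3*sqrt(2))
(2) = (l - 5)/(l - 2)
(3) = (5 - h)/(-h + 4*r)
(4) = (j - 5)/(j - 4)
(5) = (p - 7)/(p + 4)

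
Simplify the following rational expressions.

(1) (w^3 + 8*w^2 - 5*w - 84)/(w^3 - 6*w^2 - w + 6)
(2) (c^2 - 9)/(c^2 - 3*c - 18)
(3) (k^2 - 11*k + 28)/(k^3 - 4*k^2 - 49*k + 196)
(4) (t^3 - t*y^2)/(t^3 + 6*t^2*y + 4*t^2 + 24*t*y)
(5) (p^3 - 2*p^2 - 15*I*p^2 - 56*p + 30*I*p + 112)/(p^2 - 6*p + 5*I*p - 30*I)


(1) = (w^3 + 8*w^2 - 5*w - 84)/(w^3 - 6*w^2 - w + 6)
(2) = (c - 3)/(c - 6)
(3) = 1/(k + 7)
(4) = (t^2 - y^2)/(t^2 + 6*t*y + 4*t + 24*y)
(5) = (p^3 + p^2*(-2 - 15*I) + p*(-56 + 30*I) + 112)/(p^2 + p*(-6 + 5*I) - 30*I)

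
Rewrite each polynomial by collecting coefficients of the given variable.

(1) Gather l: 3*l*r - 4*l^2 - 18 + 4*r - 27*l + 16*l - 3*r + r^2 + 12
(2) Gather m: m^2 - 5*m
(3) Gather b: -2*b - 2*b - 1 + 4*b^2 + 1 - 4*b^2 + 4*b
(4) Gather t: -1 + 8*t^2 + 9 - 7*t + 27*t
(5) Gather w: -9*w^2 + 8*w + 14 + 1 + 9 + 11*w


(1) = -4*l^2 + l*(3*r - 11) + r^2 + r - 6
(2) = m^2 - 5*m
(3) = 0
(4) = 8*t^2 + 20*t + 8
(5) = -9*w^2 + 19*w + 24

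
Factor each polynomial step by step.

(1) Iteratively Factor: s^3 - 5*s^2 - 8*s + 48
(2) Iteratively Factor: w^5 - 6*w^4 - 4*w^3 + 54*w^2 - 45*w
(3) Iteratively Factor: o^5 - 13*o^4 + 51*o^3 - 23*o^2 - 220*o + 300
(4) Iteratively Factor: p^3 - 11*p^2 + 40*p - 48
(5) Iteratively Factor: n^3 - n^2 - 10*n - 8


(1) = (s - 4)*(s^2 - s - 12) = (s - 4)^2*(s + 3)
(2) = (w - 1)*(w^4 - 5*w^3 - 9*w^2 + 45*w) = (w - 1)*(w + 3)*(w^3 - 8*w^2 + 15*w) = w*(w - 1)*(w + 3)*(w^2 - 8*w + 15) = w*(w - 5)*(w - 1)*(w + 3)*(w - 3)
(3) = (o - 5)*(o^4 - 8*o^3 + 11*o^2 + 32*o - 60) = (o - 5)^2*(o^3 - 3*o^2 - 4*o + 12) = (o - 5)^2*(o - 2)*(o^2 - o - 6) = (o - 5)^2*(o - 2)*(o + 2)*(o - 3)
(4) = (p - 4)*(p^2 - 7*p + 12) = (p - 4)^2*(p - 3)
(5) = (n + 1)*(n^2 - 2*n - 8) = (n + 1)*(n + 2)*(n - 4)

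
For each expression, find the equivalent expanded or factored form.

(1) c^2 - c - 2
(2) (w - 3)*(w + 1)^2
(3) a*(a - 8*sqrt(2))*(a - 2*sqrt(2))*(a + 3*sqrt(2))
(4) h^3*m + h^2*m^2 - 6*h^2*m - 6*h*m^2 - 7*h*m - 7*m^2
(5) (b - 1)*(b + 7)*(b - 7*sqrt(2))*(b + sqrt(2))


(1) = (c - 2)*(c + 1)
(2) = w^3 - w^2 - 5*w - 3
(3) = a^4 - 7*sqrt(2)*a^3 - 28*a^2 + 96*sqrt(2)*a
(4) = (h - 7)*(h + m)*(h*m + m)
(5) = b^4 - 6*sqrt(2)*b^3 + 6*b^3 - 36*sqrt(2)*b^2 - 21*b^2 - 84*b + 42*sqrt(2)*b + 98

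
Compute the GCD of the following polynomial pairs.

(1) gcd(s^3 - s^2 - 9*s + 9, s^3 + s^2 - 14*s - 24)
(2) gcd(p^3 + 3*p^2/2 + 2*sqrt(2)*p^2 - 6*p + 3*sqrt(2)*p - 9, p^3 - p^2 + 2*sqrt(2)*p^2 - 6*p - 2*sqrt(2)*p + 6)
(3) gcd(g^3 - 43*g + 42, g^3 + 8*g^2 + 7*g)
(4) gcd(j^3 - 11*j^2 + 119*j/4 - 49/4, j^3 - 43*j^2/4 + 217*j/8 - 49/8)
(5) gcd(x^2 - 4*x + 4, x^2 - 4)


(1) = s + 3
(2) = gcd((p + 3/2)*(p - sqrt(2))*(p + 3*sqrt(2)), (p - 1)*(p - sqrt(2))*(p + 3*sqrt(2))) = p^2 + 2*sqrt(2)*p - 6
(3) = gcd((g - 6)*(g - 1)*(g + 7), g*(g + 1)*(g + 7)) = g + 7
(4) = j^2 - 21*j/2 + 49/2
(5) = x - 2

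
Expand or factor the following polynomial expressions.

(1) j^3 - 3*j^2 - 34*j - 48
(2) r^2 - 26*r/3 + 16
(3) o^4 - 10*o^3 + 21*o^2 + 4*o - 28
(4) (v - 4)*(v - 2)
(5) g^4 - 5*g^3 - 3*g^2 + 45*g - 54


(1) = (j - 8)*(j + 2)*(j + 3)
(2) = (r - 6)*(r - 8/3)
(3) = (o - 7)*(o - 2)^2*(o + 1)
(4) = v^2 - 6*v + 8
(5) = (g - 3)^2*(g - 2)*(g + 3)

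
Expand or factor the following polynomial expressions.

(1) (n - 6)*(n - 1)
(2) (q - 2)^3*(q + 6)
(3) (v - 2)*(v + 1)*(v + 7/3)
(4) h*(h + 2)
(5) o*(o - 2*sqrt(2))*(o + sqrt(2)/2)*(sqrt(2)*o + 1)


(1) = n^2 - 7*n + 6
(2) = q^4 - 24*q^2 + 64*q - 48
(3) = v^3 + 4*v^2/3 - 13*v/3 - 14/3
(4) = h^2 + 2*h
(5) = sqrt(2)*o^4 - 2*o^3 - 7*sqrt(2)*o^2/2 - 2*o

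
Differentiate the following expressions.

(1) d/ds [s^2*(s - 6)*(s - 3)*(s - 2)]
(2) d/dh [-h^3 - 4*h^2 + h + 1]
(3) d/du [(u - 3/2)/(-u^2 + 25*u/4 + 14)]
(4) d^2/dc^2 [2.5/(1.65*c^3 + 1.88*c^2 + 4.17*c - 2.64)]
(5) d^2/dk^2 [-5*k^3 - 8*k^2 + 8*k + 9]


(1) = s*(5*s^3 - 44*s^2 + 108*s - 72)
(2) = -3*h^2 - 8*h + 1
(3) = 2*(8*u^2 - 24*u + 187)/(16*u^4 - 200*u^3 + 177*u^2 + 2800*u + 3136)
(4) = (-(24.75*c + 9.4)*(1.65*c^3 + 1.88*c^2 + 4.17*c - 2.64) + 2.5*(4.95*c^2 + 3.76*c + 4.17)*(9.9*c^2 + 7.52*c + 8.34))/(1.65*c^3 + 1.88*c^2 + 4.17*c - 2.64)^3
(5) = -30*k - 16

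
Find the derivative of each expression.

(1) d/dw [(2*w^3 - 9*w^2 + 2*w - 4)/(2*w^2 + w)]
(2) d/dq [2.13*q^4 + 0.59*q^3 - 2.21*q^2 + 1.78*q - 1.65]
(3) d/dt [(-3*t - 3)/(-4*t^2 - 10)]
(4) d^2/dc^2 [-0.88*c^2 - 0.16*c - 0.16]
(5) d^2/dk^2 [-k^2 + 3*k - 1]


(1) = (4*w^4 + 4*w^3 - 13*w^2 + 16*w + 4)/(w^2*(4*w^2 + 4*w + 1))
(2) = 8.52*q^3 + 1.77*q^2 - 4.42*q + 1.78
(3) = 3*(-2*t^2 - 4*t + 5)/(2*(4*t^4 + 20*t^2 + 25))
(4) = -1.76000000000000
(5) = -2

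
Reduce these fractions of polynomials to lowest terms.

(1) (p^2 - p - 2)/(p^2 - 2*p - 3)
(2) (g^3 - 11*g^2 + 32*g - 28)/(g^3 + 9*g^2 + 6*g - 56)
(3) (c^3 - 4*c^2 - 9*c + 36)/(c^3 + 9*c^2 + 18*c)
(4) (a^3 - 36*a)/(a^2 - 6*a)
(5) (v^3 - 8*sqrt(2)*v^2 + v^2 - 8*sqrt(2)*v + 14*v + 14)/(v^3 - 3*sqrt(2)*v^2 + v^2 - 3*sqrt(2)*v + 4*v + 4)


(1) = (p - 2)/(p - 3)
(2) = (g^2 - 9*g + 14)/(g^2 + 11*g + 28)
(3) = (c^2 - 7*c + 12)/(c^2 + 6*c)
(4) = a + 6
(5) = (v - 7*sqrt(2))/(v - 2*sqrt(2))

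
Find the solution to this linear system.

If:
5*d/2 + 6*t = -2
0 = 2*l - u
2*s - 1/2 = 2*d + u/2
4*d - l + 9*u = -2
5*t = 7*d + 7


Then:
d = -104/109
l = 198/1853
s = -4823/7412
t = 7/109
u = 396/1853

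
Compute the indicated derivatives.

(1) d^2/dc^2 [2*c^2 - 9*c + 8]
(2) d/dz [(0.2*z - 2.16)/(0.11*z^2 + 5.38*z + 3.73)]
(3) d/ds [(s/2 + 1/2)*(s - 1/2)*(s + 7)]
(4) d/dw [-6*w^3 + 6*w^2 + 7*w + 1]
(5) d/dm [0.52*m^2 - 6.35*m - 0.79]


(1) = 4
(2) = (-0.022*z^2 + 0.4752*z + 12.3668)/(0.0121*z^4 + 1.1836*z^3 + 29.765*z^2 + 40.1348*z + 13.9129)
(3) = 3*s^2/2 + 15*s/2 + 3/2
(4) = -18*w^2 + 12*w + 7
(5) = 1.04*m - 6.35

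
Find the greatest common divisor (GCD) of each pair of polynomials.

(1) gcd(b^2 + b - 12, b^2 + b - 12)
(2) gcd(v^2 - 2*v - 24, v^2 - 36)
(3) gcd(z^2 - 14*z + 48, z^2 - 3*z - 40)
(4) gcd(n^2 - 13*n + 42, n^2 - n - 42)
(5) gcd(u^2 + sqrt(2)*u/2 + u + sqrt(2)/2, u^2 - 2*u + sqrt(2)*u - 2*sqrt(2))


(1) = gcd((b - 3)*(b + 4), (b - 3)*(b + 4)) = b^2 + b - 12
(2) = v - 6
(3) = gcd((z - 8)*(z - 6), (z - 8)*(z + 5)) = z - 8
(4) = gcd((n - 7)*(n - 6), (n - 7)*(n + 6)) = n - 7
(5) = gcd((u + 1)*(u + sqrt(2)/2), (u - 2)*(u + sqrt(2))) = 1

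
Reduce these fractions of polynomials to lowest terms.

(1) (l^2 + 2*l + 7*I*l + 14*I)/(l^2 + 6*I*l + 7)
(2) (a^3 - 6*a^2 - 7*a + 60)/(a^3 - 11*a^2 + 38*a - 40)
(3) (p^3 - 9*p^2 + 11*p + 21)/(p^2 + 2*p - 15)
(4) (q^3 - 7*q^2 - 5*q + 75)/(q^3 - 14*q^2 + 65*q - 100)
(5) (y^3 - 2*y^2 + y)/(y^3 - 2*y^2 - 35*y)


(1) = (l + 2)/(l - I)
(2) = (a + 3)/(a - 2)
(3) = (p^2 - 6*p - 7)/(p + 5)
(4) = (q + 3)/(q - 4)
(5) = (y^2 - 2*y + 1)/(y^2 - 2*y - 35)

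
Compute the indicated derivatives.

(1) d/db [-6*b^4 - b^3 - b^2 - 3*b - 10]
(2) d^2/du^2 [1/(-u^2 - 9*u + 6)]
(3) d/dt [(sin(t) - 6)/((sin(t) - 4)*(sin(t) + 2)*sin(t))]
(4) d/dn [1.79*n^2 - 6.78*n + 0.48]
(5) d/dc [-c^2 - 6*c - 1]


(1) = -24*b^3 - 3*b^2 - 2*b - 3
(2) = 2*(u^2 + 9*u - (2*u + 9)^2 - 6)/(u^2 + 9*u - 6)^3
(3) = 2*(-sin(t)^3 + 10*sin(t)^2 - 12*sin(t) - 24)*cos(t)/((sin(t) - 4)^2*(sin(t) + 2)^2*sin(t)^2)
(4) = 3.58*n - 6.78
(5) = -2*c - 6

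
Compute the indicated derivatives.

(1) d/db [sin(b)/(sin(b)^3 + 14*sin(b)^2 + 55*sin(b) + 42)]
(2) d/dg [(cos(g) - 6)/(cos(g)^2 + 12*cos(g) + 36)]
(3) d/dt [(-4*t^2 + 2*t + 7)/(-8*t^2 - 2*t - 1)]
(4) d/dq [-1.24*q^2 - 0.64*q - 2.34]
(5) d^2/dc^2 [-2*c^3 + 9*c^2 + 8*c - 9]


(1) = 2*(-sin(b)^3 - 7*sin(b)^2 + 21)*cos(b)/((sin(b) + 1)^2*(sin(b) + 6)^2*(sin(b) + 7)^2)
(2) = (cos(g) - 18)*sin(g)/(cos(g) + 6)^3
(3) = 12*(2*t^2 + 10*t + 1)/(64*t^4 + 32*t^3 + 20*t^2 + 4*t + 1)
(4) = -2.48*q - 0.64
(5) = 18 - 12*c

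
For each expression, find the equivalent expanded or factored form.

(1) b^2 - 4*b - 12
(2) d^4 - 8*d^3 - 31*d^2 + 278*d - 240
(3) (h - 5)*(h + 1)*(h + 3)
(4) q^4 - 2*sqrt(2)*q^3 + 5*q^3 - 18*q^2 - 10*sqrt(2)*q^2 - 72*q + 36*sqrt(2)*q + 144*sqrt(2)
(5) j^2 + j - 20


(1) = (b - 6)*(b + 2)
(2) = (d - 8)*(d - 5)*(d - 1)*(d + 6)
(3) = h^3 - h^2 - 17*h - 15
(4) = (q - 4)*(q + 3)*(q + 6)*(q - 2*sqrt(2))
(5) = (j - 4)*(j + 5)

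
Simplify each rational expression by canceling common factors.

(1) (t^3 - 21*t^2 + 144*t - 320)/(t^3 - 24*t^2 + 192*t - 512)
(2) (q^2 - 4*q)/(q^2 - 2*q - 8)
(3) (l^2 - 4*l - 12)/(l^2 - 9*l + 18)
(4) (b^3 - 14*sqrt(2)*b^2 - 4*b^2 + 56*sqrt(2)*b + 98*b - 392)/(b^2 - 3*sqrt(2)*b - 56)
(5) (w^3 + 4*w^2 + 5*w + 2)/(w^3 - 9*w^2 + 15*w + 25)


(1) = (t - 5)/(t - 8)
(2) = q/(q + 2)
(3) = (l + 2)/(l - 3)
(4) = (b^2 + b*(-7*sqrt(2) - 4) + 28*sqrt(2))/(b + 4*sqrt(2))
(5) = (w^2 + 3*w + 2)/(w^2 - 10*w + 25)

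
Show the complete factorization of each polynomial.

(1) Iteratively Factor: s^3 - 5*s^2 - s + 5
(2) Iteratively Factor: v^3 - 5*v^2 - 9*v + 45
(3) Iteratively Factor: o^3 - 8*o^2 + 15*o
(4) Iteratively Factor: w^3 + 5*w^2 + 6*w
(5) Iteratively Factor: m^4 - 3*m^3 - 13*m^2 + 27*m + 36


(1) = (s - 1)*(s^2 - 4*s - 5) = (s - 1)*(s + 1)*(s - 5)
(2) = (v - 5)*(v^2 - 9) = (v - 5)*(v - 3)*(v + 3)
(3) = (o - 5)*(o^2 - 3*o) = (o - 5)*(o - 3)*(o)
(4) = (w)*(w^2 + 5*w + 6) = w*(w + 2)*(w + 3)
(5) = (m - 3)*(m^3 - 13*m - 12) = (m - 3)*(m + 1)*(m^2 - m - 12) = (m - 4)*(m - 3)*(m + 1)*(m + 3)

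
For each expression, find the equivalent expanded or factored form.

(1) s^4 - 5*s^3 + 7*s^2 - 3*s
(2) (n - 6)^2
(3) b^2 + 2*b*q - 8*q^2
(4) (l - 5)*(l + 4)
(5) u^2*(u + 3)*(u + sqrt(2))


(1) = s*(s - 3)*(s - 1)^2
(2) = n^2 - 12*n + 36
(3) = (b - 2*q)*(b + 4*q)
(4) = l^2 - l - 20
(5) = u^4 + sqrt(2)*u^3 + 3*u^3 + 3*sqrt(2)*u^2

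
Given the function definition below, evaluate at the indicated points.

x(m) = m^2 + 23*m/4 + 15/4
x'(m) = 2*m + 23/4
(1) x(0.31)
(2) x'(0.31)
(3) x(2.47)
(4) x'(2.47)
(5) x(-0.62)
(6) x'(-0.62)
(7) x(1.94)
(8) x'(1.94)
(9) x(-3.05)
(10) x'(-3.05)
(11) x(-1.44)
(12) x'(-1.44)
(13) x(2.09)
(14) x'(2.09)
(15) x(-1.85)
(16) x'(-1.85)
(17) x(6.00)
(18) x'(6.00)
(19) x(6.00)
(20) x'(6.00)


(1) = 5.63
(2) = 6.37
(3) = 24.05
(4) = 10.69
(5) = 0.57
(6) = 4.51
(7) = 18.67
(8) = 9.63
(9) = -4.48
(10) = -0.35
(11) = -2.46
(12) = 2.87
(13) = 20.14
(14) = 9.93
(15) = -3.47
(16) = 2.05
(17) = 74.25
(18) = 17.75
(19) = 74.25
(20) = 17.75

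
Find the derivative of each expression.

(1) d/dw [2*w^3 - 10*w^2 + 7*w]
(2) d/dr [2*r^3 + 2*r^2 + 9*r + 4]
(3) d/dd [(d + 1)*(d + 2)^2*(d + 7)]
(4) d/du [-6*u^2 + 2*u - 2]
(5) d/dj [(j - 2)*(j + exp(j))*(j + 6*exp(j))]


(1) = 6*w^2 - 20*w + 7
(2) = 6*r^2 + 4*r + 9
(3) = 4*d^3 + 36*d^2 + 86*d + 60
(4) = 2 - 12*u
(5) = 7*j^2*exp(j) + 3*j^2 + 12*j*exp(2*j) - 4*j - 18*exp(2*j) - 14*exp(j)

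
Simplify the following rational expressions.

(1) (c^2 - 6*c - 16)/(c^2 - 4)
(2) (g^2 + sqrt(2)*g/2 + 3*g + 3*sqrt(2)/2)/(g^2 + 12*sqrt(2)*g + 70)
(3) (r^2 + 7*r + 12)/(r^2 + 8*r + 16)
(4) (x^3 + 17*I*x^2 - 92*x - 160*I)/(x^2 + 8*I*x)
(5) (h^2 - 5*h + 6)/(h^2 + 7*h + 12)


(1) = (c - 8)/(c - 2)
(2) = (2*g^2 + g*(sqrt(2) + 6) + 3*sqrt(2))/(2*g^2 + 24*sqrt(2)*g + 140)
(3) = (r + 3)/(r + 4)
(4) = (x^2 + 9*I*x - 20)/x
(5) = (h^2 - 5*h + 6)/(h^2 + 7*h + 12)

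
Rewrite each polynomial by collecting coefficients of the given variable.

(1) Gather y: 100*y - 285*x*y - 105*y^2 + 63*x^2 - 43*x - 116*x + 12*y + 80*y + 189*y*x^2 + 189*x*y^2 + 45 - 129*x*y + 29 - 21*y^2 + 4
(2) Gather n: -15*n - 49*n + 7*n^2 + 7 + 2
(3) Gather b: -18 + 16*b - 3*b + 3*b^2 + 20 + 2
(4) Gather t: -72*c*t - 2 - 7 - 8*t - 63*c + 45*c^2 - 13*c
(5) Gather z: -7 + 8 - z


(1) = 63*x^2 - 159*x + y^2*(189*x - 126) + y*(189*x^2 - 414*x + 192) + 78
(2) = 7*n^2 - 64*n + 9
(3) = 3*b^2 + 13*b + 4
(4) = 45*c^2 - 76*c + t*(-72*c - 8) - 9
(5) = 1 - z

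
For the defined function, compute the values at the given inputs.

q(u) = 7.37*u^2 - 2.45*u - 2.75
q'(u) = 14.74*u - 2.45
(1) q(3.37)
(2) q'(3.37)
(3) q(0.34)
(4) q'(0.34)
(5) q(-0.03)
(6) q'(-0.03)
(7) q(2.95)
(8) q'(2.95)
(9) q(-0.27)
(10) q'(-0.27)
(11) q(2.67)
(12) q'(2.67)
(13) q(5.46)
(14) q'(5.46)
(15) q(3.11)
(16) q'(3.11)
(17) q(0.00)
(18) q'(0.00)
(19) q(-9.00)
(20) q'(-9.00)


(1) = 72.69
(2) = 47.22
(3) = -2.73
(4) = 2.56
(5) = -2.67
(6) = -2.89
(7) = 54.16
(8) = 41.03
(9) = -1.55
(10) = -6.43
(11) = 43.25
(12) = 36.91
(13) = 203.58
(14) = 78.03
(15) = 60.91
(16) = 43.39
(17) = -2.75
(18) = -2.45
(19) = 616.27
(20) = -135.11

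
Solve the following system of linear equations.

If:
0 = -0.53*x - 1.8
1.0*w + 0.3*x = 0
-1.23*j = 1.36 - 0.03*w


Then:
j = -1.08
w = 1.02
x = -3.40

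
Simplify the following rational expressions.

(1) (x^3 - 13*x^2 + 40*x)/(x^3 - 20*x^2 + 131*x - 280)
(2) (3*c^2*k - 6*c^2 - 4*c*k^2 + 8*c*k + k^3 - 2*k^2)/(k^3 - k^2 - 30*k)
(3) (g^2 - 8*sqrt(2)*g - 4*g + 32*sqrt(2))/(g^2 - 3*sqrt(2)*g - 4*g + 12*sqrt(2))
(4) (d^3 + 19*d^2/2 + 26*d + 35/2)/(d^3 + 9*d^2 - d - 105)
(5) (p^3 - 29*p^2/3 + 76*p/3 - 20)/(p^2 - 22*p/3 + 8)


(1) = x/(x - 7)
(2) = (3*c^2*k - 6*c^2 - 4*c*k^2 + 8*c*k + k^3 - 2*k^2)/(k^3 - k^2 - 30*k)
(3) = (g - 8*sqrt(2))/(g - 3*sqrt(2))
(4) = (2*d^2 + 9*d + 7)/(2*d^2 + 8*d - 42)
(5) = (3*p^2 - 11*p + 10)/(3*p - 4)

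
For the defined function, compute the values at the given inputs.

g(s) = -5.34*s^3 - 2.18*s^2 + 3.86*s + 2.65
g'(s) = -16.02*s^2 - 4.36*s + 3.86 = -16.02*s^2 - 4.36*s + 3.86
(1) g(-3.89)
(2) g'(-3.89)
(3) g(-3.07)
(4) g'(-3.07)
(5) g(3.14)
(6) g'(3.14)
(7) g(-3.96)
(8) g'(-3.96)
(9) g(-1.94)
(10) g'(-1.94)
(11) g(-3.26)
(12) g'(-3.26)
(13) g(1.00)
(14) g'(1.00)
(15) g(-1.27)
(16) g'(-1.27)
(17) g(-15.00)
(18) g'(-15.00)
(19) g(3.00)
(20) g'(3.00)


(1) = 268.98
(2) = -221.60
(3) = 124.76
(4) = -133.74
(5) = -172.05
(6) = -167.78
(7) = 284.79
(8) = -230.09
(9) = 25.95
(10) = -47.97
(11) = 151.91
(12) = -152.18
(13) = -1.01
(14) = -16.52
(15) = 5.17
(16) = -16.44
(17) = 17476.75
(18) = -3535.24
(19) = -149.57
(20) = -153.40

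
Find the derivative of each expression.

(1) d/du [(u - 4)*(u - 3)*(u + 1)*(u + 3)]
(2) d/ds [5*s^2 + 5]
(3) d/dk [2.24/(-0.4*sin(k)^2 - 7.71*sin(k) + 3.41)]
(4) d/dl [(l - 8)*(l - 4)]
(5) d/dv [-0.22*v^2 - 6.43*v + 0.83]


(1) = 4*u^3 - 9*u^2 - 26*u + 27
(2) = 10*s
(3) = (1.792*sin(k) + 17.2704)*cos(k)/(0.4*sin(k)^2 + 7.71*sin(k) - 3.41)^2
(4) = 2*l - 12
(5) = -0.44*v - 6.43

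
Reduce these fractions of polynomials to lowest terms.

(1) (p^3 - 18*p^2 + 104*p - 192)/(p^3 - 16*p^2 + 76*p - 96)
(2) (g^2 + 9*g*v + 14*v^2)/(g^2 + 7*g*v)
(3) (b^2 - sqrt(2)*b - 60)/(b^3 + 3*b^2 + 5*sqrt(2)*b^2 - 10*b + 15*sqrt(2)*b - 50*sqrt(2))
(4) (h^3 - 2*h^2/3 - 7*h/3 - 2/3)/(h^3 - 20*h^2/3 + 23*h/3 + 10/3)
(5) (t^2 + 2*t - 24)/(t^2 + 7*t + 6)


(1) = (p - 4)/(p - 2)
(2) = (g + 2*v)/g
(3) = (b - 6*sqrt(2))/(b^2 + 3*b - 10)
(4) = (h + 1)/(h - 5)
(5) = (t - 4)/(t + 1)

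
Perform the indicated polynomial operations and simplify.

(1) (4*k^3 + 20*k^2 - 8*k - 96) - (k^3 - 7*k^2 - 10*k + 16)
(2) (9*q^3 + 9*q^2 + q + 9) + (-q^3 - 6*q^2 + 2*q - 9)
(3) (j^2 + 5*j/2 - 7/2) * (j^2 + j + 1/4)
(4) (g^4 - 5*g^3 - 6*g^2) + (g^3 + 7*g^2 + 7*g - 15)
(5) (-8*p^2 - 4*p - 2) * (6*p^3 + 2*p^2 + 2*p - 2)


(1) = 3*k^3 + 27*k^2 + 2*k - 112
(2) = 8*q^3 + 3*q^2 + 3*q
(3) = j^4 + 7*j^3/2 - 3*j^2/4 - 23*j/8 - 7/8
(4) = g^4 - 4*g^3 + g^2 + 7*g - 15
(5) = -48*p^5 - 40*p^4 - 36*p^3 + 4*p^2 + 4*p + 4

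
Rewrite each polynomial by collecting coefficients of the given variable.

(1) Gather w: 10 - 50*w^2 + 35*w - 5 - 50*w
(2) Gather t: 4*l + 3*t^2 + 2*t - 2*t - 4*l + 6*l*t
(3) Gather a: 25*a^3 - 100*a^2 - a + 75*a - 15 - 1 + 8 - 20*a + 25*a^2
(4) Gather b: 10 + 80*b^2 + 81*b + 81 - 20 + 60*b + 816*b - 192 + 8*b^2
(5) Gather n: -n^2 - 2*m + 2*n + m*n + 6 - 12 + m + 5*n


(1) = -50*w^2 - 15*w + 5
(2) = 6*l*t + 3*t^2
(3) = 25*a^3 - 75*a^2 + 54*a - 8
(4) = 88*b^2 + 957*b - 121
(5) = -m - n^2 + n*(m + 7) - 6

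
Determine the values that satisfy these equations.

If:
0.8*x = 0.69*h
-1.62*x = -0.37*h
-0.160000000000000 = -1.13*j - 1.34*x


Then:
h = 0.00
j = 0.14
x = 0.00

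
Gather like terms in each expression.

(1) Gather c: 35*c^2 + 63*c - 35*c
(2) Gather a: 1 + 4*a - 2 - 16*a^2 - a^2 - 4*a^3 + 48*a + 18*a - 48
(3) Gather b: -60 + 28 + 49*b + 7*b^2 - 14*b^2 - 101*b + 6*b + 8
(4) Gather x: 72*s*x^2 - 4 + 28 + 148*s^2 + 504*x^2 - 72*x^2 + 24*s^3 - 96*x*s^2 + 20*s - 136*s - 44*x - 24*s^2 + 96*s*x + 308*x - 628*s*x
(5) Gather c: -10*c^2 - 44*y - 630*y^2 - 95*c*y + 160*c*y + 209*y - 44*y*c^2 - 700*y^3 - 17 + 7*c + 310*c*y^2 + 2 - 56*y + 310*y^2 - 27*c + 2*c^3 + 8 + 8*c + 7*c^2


(1) = 35*c^2 + 28*c
(2) = -4*a^3 - 17*a^2 + 70*a - 49
(3) = -7*b^2 - 46*b - 24
(4) = 24*s^3 + 124*s^2 - 116*s + x^2*(72*s + 432) + x*(-96*s^2 - 532*s + 264) + 24
(5) = 2*c^3 + c^2*(-44*y - 3) + c*(310*y^2 + 65*y - 12) - 700*y^3 - 320*y^2 + 109*y - 7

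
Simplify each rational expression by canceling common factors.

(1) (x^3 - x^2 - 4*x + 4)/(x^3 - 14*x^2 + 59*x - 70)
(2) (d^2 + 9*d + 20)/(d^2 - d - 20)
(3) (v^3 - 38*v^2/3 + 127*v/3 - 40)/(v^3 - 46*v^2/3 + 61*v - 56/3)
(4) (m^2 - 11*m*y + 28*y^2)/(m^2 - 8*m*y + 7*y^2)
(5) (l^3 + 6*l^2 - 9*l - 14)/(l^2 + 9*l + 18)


(1) = (x^2 + x - 2)/(x^2 - 12*x + 35)
(2) = (d + 5)/(d - 5)
(3) = (3*v^2 - 14*v + 15)/(3*v^2 - 22*v + 7)
(4) = (-m + 4*y)/(-m + y)
(5) = (l^3 + 6*l^2 - 9*l - 14)/(l^2 + 9*l + 18)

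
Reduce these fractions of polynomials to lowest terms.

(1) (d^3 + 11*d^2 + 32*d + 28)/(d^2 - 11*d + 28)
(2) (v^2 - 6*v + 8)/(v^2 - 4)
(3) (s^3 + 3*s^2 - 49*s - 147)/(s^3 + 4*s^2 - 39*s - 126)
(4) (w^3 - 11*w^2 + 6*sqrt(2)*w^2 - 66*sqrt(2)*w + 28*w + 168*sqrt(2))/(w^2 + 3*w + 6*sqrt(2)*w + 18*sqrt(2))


(1) = (d^3 + 11*d^2 + 32*d + 28)/(d^2 - 11*d + 28)
(2) = (v - 4)/(v + 2)
(3) = (s - 7)/(s - 6)
(4) = (w^2 - 11*w + 28)/(w + 3)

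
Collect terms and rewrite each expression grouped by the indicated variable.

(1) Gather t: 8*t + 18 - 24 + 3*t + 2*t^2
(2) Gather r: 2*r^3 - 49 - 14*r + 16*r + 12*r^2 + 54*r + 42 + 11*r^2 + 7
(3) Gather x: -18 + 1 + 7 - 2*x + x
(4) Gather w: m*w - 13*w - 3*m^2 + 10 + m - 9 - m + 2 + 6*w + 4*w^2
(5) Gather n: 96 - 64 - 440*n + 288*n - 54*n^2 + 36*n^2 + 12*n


(1) = 2*t^2 + 11*t - 6
(2) = 2*r^3 + 23*r^2 + 56*r
(3) = -x - 10
(4) = -3*m^2 + 4*w^2 + w*(m - 7) + 3
(5) = -18*n^2 - 140*n + 32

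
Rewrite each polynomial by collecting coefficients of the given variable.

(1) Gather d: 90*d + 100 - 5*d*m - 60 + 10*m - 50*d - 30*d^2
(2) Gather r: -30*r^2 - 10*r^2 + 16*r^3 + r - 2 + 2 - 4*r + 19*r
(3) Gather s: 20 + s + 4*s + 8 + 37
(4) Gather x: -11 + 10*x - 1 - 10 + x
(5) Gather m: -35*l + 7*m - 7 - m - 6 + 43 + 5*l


(1) = -30*d^2 + d*(40 - 5*m) + 10*m + 40
(2) = 16*r^3 - 40*r^2 + 16*r
(3) = 5*s + 65
(4) = 11*x - 22
(5) = -30*l + 6*m + 30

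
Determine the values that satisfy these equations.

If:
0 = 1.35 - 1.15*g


Then:
g = 1.17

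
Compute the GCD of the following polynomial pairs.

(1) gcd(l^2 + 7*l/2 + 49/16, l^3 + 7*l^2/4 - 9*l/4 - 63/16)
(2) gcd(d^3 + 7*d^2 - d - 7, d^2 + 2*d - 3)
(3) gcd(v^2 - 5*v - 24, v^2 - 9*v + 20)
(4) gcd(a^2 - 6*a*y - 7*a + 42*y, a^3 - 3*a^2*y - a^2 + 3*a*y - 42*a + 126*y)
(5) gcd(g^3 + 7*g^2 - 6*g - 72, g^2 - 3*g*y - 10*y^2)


(1) = gcd((l + 7/4)^2, (l - 3/2)*(l + 3/2)*(l + 7/4)) = l + 7/4
(2) = gcd((d - 1)*(d + 1)*(d + 7), (d - 1)*(d + 3)) = d - 1
(3) = gcd((v - 8)*(v + 3), (v - 5)*(v - 4)) = 1
(4) = a - 7
(5) = gcd((g - 3)*(g + 4)*(g + 6), (g - 5*y)*(g + 2*y)) = 1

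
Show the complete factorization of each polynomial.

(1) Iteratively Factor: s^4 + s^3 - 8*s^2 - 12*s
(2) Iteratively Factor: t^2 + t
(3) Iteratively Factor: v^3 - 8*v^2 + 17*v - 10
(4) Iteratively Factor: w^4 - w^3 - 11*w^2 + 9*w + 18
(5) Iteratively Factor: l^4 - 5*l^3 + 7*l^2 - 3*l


(1) = (s + 2)*(s^3 - s^2 - 6*s) = s*(s + 2)*(s^2 - s - 6) = s*(s + 2)^2*(s - 3)
(2) = (t)*(t + 1)
(3) = (v - 2)*(v^2 - 6*v + 5) = (v - 2)*(v - 1)*(v - 5)
(4) = (w - 2)*(w^3 + w^2 - 9*w - 9) = (w - 2)*(w + 1)*(w^2 - 9) = (w - 2)*(w + 1)*(w + 3)*(w - 3)
(5) = (l)*(l^3 - 5*l^2 + 7*l - 3) = l*(l - 3)*(l^2 - 2*l + 1) = l*(l - 3)*(l - 1)*(l - 1)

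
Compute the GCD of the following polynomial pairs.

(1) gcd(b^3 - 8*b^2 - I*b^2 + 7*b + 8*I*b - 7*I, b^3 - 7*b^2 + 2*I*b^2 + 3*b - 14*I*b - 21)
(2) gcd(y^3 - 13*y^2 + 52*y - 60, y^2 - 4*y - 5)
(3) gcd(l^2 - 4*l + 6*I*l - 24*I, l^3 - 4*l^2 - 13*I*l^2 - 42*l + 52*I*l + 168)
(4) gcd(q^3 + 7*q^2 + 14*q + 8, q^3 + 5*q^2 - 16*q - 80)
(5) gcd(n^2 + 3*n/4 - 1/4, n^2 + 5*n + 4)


(1) = gcd((b - 7)*(b - 1)*(b - I), (b - 7)*(b - I)*(b + 3*I)) = b^2 + b*(-7 - I) + 7*I
(2) = gcd((y - 6)*(y - 5)*(y - 2), (y - 5)*(y + 1)) = y - 5
(3) = l - 4
(4) = gcd((q + 1)*(q + 2)*(q + 4), (q - 4)*(q + 4)*(q + 5)) = q + 4
(5) = n + 1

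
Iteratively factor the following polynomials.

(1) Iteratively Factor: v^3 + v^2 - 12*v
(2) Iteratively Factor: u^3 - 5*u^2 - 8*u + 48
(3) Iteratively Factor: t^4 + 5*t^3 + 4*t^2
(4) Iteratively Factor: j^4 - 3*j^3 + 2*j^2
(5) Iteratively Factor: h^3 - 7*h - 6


(1) = (v)*(v^2 + v - 12) = v*(v + 4)*(v - 3)
(2) = (u - 4)*(u^2 - u - 12) = (u - 4)^2*(u + 3)
(3) = (t + 4)*(t^3 + t^2) = (t + 1)*(t + 4)*(t^2) = t*(t + 1)*(t + 4)*(t)
(4) = (j - 1)*(j^3 - 2*j^2) = j*(j - 1)*(j^2 - 2*j) = j^2*(j - 1)*(j - 2)
(5) = (h + 1)*(h^2 - h - 6) = (h - 3)*(h + 1)*(h + 2)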